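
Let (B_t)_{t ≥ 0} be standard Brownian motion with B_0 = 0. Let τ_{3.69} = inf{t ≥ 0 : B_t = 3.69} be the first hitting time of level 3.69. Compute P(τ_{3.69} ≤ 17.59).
P(τ_{3.69} ≤ 17.59) = 2(1 − Φ(3.69/√17.59)) = 2(1 − Φ(0.8798)) ≈ 0.3790

By the reflection principle for standard BM, P(τ_b ≤ t) = 2 · P(B_t ≥ b). Since B_t ~ N(0, t), P(B_t ≥ 3.69) = 1 − Φ(3.69/√t) = 1 − Φ(3.69/√17.59) = 1 − Φ(0.8798) ≈ 0.18948. Doubling: P(τ_{3.69} ≤ 17.59) ≈ 2 · 0.18948 = 0.37896 ≈ 0.3790.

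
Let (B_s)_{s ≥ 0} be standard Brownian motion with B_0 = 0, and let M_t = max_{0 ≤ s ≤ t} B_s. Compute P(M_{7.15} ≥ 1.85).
P(M_{7.15} ≥ 1.85) = 2·P(B_{7.15} ≥ 1.85) = 2(1 − Φ(1.85/√7.15)) ≈ 0.4890

By the reflection principle for Brownian motion, P(M_t ≥ a) = 2 · P(B_t ≥ a) for a ≥ 0. Since B_t ~ N(0, t), P(B_t ≥ 1.85) = 1 − Φ(1.85/√t) = 1 − Φ(1.85/√7.15) = 1 − Φ(0.6919). So
  P(M_{7.15} ≥ 1.85) = 2(1 − Φ(0.6919)) ≈ 0.4890.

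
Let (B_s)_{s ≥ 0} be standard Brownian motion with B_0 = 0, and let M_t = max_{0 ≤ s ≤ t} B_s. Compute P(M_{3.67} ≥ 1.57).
P(M_{3.67} ≥ 1.57) = 2·P(B_{3.67} ≥ 1.57) = 2(1 − Φ(1.57/√3.67)) ≈ 0.4125

By the reflection principle for Brownian motion, P(M_t ≥ a) = 2 · P(B_t ≥ a) for a ≥ 0. Since B_t ~ N(0, t), P(B_t ≥ 1.57) = 1 − Φ(1.57/√t) = 1 − Φ(1.57/√3.67) = 1 − Φ(0.8195). So
  P(M_{3.67} ≥ 1.57) = 2(1 − Φ(0.8195)) ≈ 0.4125.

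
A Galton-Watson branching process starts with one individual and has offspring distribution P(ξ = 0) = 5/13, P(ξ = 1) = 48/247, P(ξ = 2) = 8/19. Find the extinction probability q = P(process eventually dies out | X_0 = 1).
q = 95/104

The pgf is f(s) = 5/13 + 48/247·s + 8/19·s². The extinction probability q is the smallest fixed point of f in [0, 1]. Setting s = f(s):
  8/19·s² + (48/247 − 1)·s + 5/13 = 0
  8/19·s² − (5/13 + 8/19)·s + 5/13 = 0
which factors as (s − 1)·(8/19·s − 5/13) = 0, giving roots s = 1 and s = (5/13)/(8/19) = 95/104.
Mean offspring μ = 48/247 + 2·8/19 = 256/247 > 1 (supercritical), so q < 1. The extinction probability is the smaller root: q = (5/13)/(8/19) = 95/104.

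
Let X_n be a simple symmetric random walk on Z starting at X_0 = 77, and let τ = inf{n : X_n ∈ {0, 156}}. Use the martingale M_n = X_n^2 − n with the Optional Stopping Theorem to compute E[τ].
E[τ] = 6083

M_n = X_n^2 − n is a martingale (since E[X_{n+1}^2 | F_n] = X_n^2 + 1). By OST (τ has finite mean in a bounded region), E[M_τ] = E[M_0] = X_0^2 − 0 = 77^2 = 5929. Also E[M_τ] = E[X_τ^2] − E[τ]. The walk exits at 0 or 156, with P(hit 156 first) = 77/156, so E[X_τ^2] = 156^2 · 77/156 + 0 = 12012. Thus E[τ] = E[X_τ^2] − E[M_τ] = 12012 − 5929 = 6083 = 77(156 − 77) = 6083.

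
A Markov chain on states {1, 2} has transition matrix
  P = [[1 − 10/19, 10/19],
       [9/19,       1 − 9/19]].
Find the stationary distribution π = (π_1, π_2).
π_1 = 9/19, π_2 = 10/19

Solve πP = π with π_1 + π_2 = 1. From πP = π: π_1 · (1 − 10/19) + π_2 · 9/19 = π_1 ⇒ π_2 · 9/19 = π_1 · 10/19 ⇒ π_2/π_1 = (10/19)/(9/19) = 10/9. Together with π_1 + π_2 = 1:
  π_1 = (9/19)/(10/19 + 9/19) = (9/19)/(1) = 9/19,
  π_2 = (10/19)/(10/19 + 9/19) = (10/19)/(1) = 10/19.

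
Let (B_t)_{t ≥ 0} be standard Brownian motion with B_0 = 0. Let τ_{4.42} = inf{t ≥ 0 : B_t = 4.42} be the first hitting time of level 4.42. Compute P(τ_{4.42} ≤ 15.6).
P(τ_{4.42} ≤ 15.6) = 2(1 − Φ(4.42/√15.6)) = 2(1 − Φ(1.1191)) ≈ 0.2631

By the reflection principle for standard BM, P(τ_b ≤ t) = 2 · P(B_t ≥ b). Since B_t ~ N(0, t), P(B_t ≥ 4.42) = 1 − Φ(4.42/√t) = 1 − Φ(4.42/√15.6) = 1 − Φ(1.1191) ≈ 0.13155. Doubling: P(τ_{4.42} ≤ 15.6) ≈ 2 · 0.13155 = 0.26310 ≈ 0.2631.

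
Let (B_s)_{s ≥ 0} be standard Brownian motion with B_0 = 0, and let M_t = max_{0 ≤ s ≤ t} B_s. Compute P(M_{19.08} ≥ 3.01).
P(M_{19.08} ≥ 3.01) = 2·P(B_{19.08} ≥ 3.01) = 2(1 − Φ(3.01/√19.08)) ≈ 0.4908

By the reflection principle for Brownian motion, P(M_t ≥ a) = 2 · P(B_t ≥ a) for a ≥ 0. Since B_t ~ N(0, t), P(B_t ≥ 3.01) = 1 − Φ(3.01/√t) = 1 − Φ(3.01/√19.08) = 1 − Φ(0.6891). So
  P(M_{19.08} ≥ 3.01) = 2(1 − Φ(0.6891)) ≈ 0.4908.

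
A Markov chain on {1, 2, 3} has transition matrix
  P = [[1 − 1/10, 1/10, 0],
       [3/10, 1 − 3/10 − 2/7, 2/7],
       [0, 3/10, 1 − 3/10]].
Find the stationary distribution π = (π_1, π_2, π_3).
π = (63/104, 21/104, 5/26)

This is a birth-death chain on three states, which satisfies detailed balance: π_1 · P_{12} = π_2 · P_{21} and π_2 · P_{23} = π_3 · P_{32}.
From π_1 · 1/10 = π_2 · 3/10: π_2/π_1 = (1/10)/(3/10) = 1/3.
From π_2 · 2/7 = π_3 · 3/10: π_3/π_2 = (2/7)/(3/10) = 20/21.
Take π_1 proportional to 1; then unnormalized π = (1, 1/3, 20/63). Normalize by dividing by the sum 104/63:
  π = (63/104, 21/104, 5/26).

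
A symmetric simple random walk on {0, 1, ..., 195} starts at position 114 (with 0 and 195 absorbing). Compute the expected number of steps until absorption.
E[τ | X_0 = 114] = 9234

Let v_k = E[τ | X_0 = k]. Boundary: v_0 = v_195 = 0. Recurrence: v_k = 1 + (v_{k-1} + v_{k+1})/2 for 1 ≤ k ≤ 194. The particular solution to v_k − (v_{k-1} + v_{k+1})/2 = 1 is v_k = −k^2. Adding homogeneous solution A + B k and matching boundaries gives v_k = k (195 − k). Substituting k = 114: v_114 = 114 · 81 = 9234.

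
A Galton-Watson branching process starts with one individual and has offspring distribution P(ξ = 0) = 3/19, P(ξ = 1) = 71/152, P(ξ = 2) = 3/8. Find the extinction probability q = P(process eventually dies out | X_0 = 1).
q = 8/19

The pgf is f(s) = 3/19 + 71/152·s + 3/8·s². The extinction probability q is the smallest fixed point of f in [0, 1]. Setting s = f(s):
  3/8·s² + (71/152 − 1)·s + 3/19 = 0
  3/8·s² − (3/19 + 3/8)·s + 3/19 = 0
which factors as (s − 1)·(3/8·s − 3/19) = 0, giving roots s = 1 and s = (3/19)/(3/8) = 8/19.
Mean offspring μ = 71/152 + 2·3/8 = 185/152 > 1 (supercritical), so q < 1. The extinction probability is the smaller root: q = (3/19)/(3/8) = 8/19.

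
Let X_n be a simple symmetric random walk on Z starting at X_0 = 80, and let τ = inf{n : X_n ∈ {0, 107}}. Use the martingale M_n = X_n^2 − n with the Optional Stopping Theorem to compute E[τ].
E[τ] = 2160

M_n = X_n^2 − n is a martingale (since E[X_{n+1}^2 | F_n] = X_n^2 + 1). By OST (τ has finite mean in a bounded region), E[M_τ] = E[M_0] = X_0^2 − 0 = 80^2 = 6400. Also E[M_τ] = E[X_τ^2] − E[τ]. The walk exits at 0 or 107, with P(hit 107 first) = 80/107, so E[X_τ^2] = 107^2 · 80/107 + 0 = 8560. Thus E[τ] = E[X_τ^2] − E[M_τ] = 8560 − 6400 = 2160 = 80(107 − 80) = 2160.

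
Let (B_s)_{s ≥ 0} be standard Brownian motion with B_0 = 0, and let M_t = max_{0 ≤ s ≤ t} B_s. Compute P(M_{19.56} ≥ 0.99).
P(M_{19.56} ≥ 0.99) = 2·P(B_{19.56} ≥ 0.99) = 2(1 − Φ(0.99/√19.56)) ≈ 0.8229

By the reflection principle for Brownian motion, P(M_t ≥ a) = 2 · P(B_t ≥ a) for a ≥ 0. Since B_t ~ N(0, t), P(B_t ≥ 0.99) = 1 − Φ(0.99/√t) = 1 − Φ(0.99/√19.56) = 1 − Φ(0.2238). So
  P(M_{19.56} ≥ 0.99) = 2(1 − Φ(0.2238)) ≈ 0.8229.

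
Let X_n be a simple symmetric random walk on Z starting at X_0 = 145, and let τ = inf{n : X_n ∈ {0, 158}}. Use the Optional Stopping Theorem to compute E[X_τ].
E[X_τ] = 145

X_n is a martingale and τ is a bounded-mean stopping time (indeed τ is finite a.s. with bounded expectation since the walk is in a bounded region). By the OST, E[X_τ] = E[X_0] = 145. Equivalently: E[X_τ] = 158 · P(hit 158 first) + 0 · P(hit 0 first) = 158 · (145/158) = 145.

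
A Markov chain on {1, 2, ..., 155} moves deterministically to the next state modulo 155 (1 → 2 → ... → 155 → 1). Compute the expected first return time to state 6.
E[T_6 | X_0 = 6] = 155

The chain cycles deterministically, so starting at state 6 it returns in exactly 155 steps. Equivalently, the stationary distribution is uniform π_j = 1/155 for every state j, so by Kac's formula E[T_6] = 1/π_6 = 155.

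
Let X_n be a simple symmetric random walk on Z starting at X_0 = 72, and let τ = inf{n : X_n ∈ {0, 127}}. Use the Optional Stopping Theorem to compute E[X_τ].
E[X_τ] = 72

X_n is a martingale and τ is a bounded-mean stopping time (indeed τ is finite a.s. with bounded expectation since the walk is in a bounded region). By the OST, E[X_τ] = E[X_0] = 72. Equivalently: E[X_τ] = 127 · P(hit 127 first) + 0 · P(hit 0 first) = 127 · (72/127) = 72.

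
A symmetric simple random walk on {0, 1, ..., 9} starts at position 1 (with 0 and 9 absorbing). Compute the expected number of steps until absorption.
E[τ | X_0 = 1] = 8

Let v_k = E[τ | X_0 = k]. Boundary: v_0 = v_9 = 0. Recurrence: v_k = 1 + (v_{k-1} + v_{k+1})/2 for 1 ≤ k ≤ 8. The particular solution to v_k − (v_{k-1} + v_{k+1})/2 = 1 is v_k = −k^2. Adding homogeneous solution A + B k and matching boundaries gives v_k = k (9 − k). Substituting k = 1: v_1 = 1 · 8 = 8.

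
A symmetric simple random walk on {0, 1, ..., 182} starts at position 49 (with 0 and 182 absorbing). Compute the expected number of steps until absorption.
E[τ | X_0 = 49] = 6517

Let v_k = E[τ | X_0 = k]. Boundary: v_0 = v_182 = 0. Recurrence: v_k = 1 + (v_{k-1} + v_{k+1})/2 for 1 ≤ k ≤ 181. The particular solution to v_k − (v_{k-1} + v_{k+1})/2 = 1 is v_k = −k^2. Adding homogeneous solution A + B k and matching boundaries gives v_k = k (182 − k). Substituting k = 49: v_49 = 49 · 133 = 6517.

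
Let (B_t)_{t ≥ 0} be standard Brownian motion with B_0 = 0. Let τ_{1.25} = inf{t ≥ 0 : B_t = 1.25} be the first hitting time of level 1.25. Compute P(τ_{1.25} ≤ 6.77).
P(τ_{1.25} ≤ 6.77) = 2(1 − Φ(1.25/√6.77)) = 2(1 − Φ(0.4804)) ≈ 0.6309

By the reflection principle for standard BM, P(τ_b ≤ t) = 2 · P(B_t ≥ b). Since B_t ~ N(0, t), P(B_t ≥ 1.25) = 1 − Φ(1.25/√t) = 1 − Φ(1.25/√6.77) = 1 − Φ(0.4804) ≈ 0.31547. Doubling: P(τ_{1.25} ≤ 6.77) ≈ 2 · 0.31547 = 0.63094 ≈ 0.6309.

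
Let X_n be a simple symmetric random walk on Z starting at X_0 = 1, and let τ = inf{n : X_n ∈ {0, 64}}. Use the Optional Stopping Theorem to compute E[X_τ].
E[X_τ] = 1

X_n is a martingale and τ is a bounded-mean stopping time (indeed τ is finite a.s. with bounded expectation since the walk is in a bounded region). By the OST, E[X_τ] = E[X_0] = 1. Equivalently: E[X_τ] = 64 · P(hit 64 first) + 0 · P(hit 0 first) = 64 · (1/64) = 1.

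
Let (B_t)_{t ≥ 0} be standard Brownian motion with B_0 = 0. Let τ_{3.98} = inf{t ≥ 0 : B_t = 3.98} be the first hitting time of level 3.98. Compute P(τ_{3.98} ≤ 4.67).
P(τ_{3.98} ≤ 4.67) = 2(1 − Φ(3.98/√4.67)) = 2(1 − Φ(1.8417)) ≈ 0.0655

By the reflection principle for standard BM, P(τ_b ≤ t) = 2 · P(B_t ≥ b). Since B_t ~ N(0, t), P(B_t ≥ 3.98) = 1 − Φ(3.98/√t) = 1 − Φ(3.98/√4.67) = 1 − Φ(1.8417) ≈ 0.03276. Doubling: P(τ_{3.98} ≤ 4.67) ≈ 2 · 0.03276 = 0.06552 ≈ 0.0655.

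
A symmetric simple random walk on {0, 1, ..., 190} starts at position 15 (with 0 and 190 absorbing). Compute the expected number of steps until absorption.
E[τ | X_0 = 15] = 2625

Let v_k = E[τ | X_0 = k]. Boundary: v_0 = v_190 = 0. Recurrence: v_k = 1 + (v_{k-1} + v_{k+1})/2 for 1 ≤ k ≤ 189. The particular solution to v_k − (v_{k-1} + v_{k+1})/2 = 1 is v_k = −k^2. Adding homogeneous solution A + B k and matching boundaries gives v_k = k (190 − k). Substituting k = 15: v_15 = 15 · 175 = 2625.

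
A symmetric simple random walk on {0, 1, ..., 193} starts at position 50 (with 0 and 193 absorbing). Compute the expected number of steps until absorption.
E[τ | X_0 = 50] = 7150

Let v_k = E[τ | X_0 = k]. Boundary: v_0 = v_193 = 0. Recurrence: v_k = 1 + (v_{k-1} + v_{k+1})/2 for 1 ≤ k ≤ 192. The particular solution to v_k − (v_{k-1} + v_{k+1})/2 = 1 is v_k = −k^2. Adding homogeneous solution A + B k and matching boundaries gives v_k = k (193 − k). Substituting k = 50: v_50 = 50 · 143 = 7150.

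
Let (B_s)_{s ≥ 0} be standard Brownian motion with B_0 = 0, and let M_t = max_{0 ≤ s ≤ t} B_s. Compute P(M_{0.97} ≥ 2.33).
P(M_{0.97} ≥ 2.33) = 2·P(B_{0.97} ≥ 2.33) = 2(1 − Φ(2.33/√0.97)) ≈ 0.0180

By the reflection principle for Brownian motion, P(M_t ≥ a) = 2 · P(B_t ≥ a) for a ≥ 0. Since B_t ~ N(0, t), P(B_t ≥ 2.33) = 1 − Φ(2.33/√t) = 1 − Φ(2.33/√0.97) = 1 − Φ(2.3658). So
  P(M_{0.97} ≥ 2.33) = 2(1 − Φ(2.3658)) ≈ 0.0180.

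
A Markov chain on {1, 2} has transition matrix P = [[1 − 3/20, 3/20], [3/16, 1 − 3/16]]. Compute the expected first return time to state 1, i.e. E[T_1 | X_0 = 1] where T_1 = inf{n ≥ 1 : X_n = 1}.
E[T_1 | X_0 = 1] = 1/π_1 = 9/5

For an irreducible recurrent Markov chain with stationary distribution π, E[T_i | X_0 = i] = 1/π_i (Kac's formula). Here π_1 = (3/16)/(3/20 + 3/16) = (3/16)/(27/80) = 5/9, so E[T_1 | X_0 = 1] = 1/π_1 = (3/20 + 3/16)/(3/16) = (27/80)/(3/16) = 9/5.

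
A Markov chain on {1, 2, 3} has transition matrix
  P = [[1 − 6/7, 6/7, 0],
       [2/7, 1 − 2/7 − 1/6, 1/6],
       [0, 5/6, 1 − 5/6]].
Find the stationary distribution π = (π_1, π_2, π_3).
π = (5/23, 15/23, 3/23)

This is a birth-death chain on three states, which satisfies detailed balance: π_1 · P_{12} = π_2 · P_{21} and π_2 · P_{23} = π_3 · P_{32}.
From π_1 · 6/7 = π_2 · 2/7: π_2/π_1 = (6/7)/(2/7) = 3.
From π_2 · 1/6 = π_3 · 5/6: π_3/π_2 = (1/6)/(5/6) = 1/5.
Take π_1 proportional to 1; then unnormalized π = (1, 3, 3/5). Normalize by dividing by the sum 23/5:
  π = (5/23, 15/23, 3/23).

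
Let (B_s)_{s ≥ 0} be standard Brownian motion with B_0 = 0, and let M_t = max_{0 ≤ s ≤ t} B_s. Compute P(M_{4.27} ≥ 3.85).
P(M_{4.27} ≥ 3.85) = 2·P(B_{4.27} ≥ 3.85) = 2(1 − Φ(3.85/√4.27)) ≈ 0.0624

By the reflection principle for Brownian motion, P(M_t ≥ a) = 2 · P(B_t ≥ a) for a ≥ 0. Since B_t ~ N(0, t), P(B_t ≥ 3.85) = 1 − Φ(3.85/√t) = 1 − Φ(3.85/√4.27) = 1 − Φ(1.8631). So
  P(M_{4.27} ≥ 3.85) = 2(1 − Φ(1.8631)) ≈ 0.0624.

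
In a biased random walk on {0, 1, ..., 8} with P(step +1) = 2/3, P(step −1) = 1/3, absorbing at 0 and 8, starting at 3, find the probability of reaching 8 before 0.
P(hit 8 before 0) = (1 − (1/2)^3) / (1 − (1/2)^8) = 224/255

Let u_k denote P(reach 8 before 0 | start at k). Boundary: u_0 = 0, u_8 = 1. Recurrence: u_k = 2/3·u_{k+1} + 1/3·u_{k-1} for 1 ≤ k ≤ 7. Try u_k = A + B·r^k with r = q/p = (1/3)/(2/3) = 1/2. Substitution satisfies the recurrence; boundary conditions give:
  u_k = (1 − r^k) / (1 − r^N) = (1 − (1/2)^3) / (1 − (1/2)^8) = 224/255.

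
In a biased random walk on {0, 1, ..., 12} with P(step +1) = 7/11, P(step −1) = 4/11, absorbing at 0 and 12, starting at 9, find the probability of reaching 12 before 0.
P(hit 12 before 0) = (1 − (4/7)^9) / (1 − (4/7)^12) = 49288071/49550215

Let u_k denote P(reach 12 before 0 | start at k). Boundary: u_0 = 0, u_12 = 1. Recurrence: u_k = 7/11·u_{k+1} + 4/11·u_{k-1} for 1 ≤ k ≤ 11. Try u_k = A + B·r^k with r = q/p = (4/11)/(7/11) = 4/7. Substitution satisfies the recurrence; boundary conditions give:
  u_k = (1 − r^k) / (1 − r^N) = (1 − (4/7)^9) / (1 − (4/7)^12) = 49288071/49550215.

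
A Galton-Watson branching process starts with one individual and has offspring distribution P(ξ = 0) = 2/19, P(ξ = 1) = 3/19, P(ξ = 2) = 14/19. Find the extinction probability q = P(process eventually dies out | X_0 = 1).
q = 1/7

The pgf is f(s) = 2/19 + 3/19·s + 14/19·s². The extinction probability q is the smallest fixed point of f in [0, 1]. Setting s = f(s):
  14/19·s² + (3/19 − 1)·s + 2/19 = 0
  14/19·s² − (2/19 + 14/19)·s + 2/19 = 0
which factors as (s − 1)·(14/19·s − 2/19) = 0, giving roots s = 1 and s = (2/19)/(14/19) = 1/7.
Mean offspring μ = 3/19 + 2·14/19 = 31/19 > 1 (supercritical), so q < 1. The extinction probability is the smaller root: q = (2/19)/(14/19) = 1/7.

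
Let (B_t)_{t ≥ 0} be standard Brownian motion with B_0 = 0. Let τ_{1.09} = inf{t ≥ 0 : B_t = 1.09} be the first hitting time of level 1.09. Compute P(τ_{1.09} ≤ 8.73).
P(τ_{1.09} ≤ 8.73) = 2(1 − Φ(1.09/√8.73)) = 2(1 − Φ(0.3689)) ≈ 0.7122

By the reflection principle for standard BM, P(τ_b ≤ t) = 2 · P(B_t ≥ b). Since B_t ~ N(0, t), P(B_t ≥ 1.09) = 1 − Φ(1.09/√t) = 1 − Φ(1.09/√8.73) = 1 − Φ(0.3689) ≈ 0.35610. Doubling: P(τ_{1.09} ≤ 8.73) ≈ 2 · 0.35610 = 0.71220 ≈ 0.7122.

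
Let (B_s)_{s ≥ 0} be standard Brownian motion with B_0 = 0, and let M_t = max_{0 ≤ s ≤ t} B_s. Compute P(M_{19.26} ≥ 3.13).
P(M_{19.26} ≥ 3.13) = 2·P(B_{19.26} ≥ 3.13) = 2(1 − Φ(3.13/√19.26)) ≈ 0.4757

By the reflection principle for Brownian motion, P(M_t ≥ a) = 2 · P(B_t ≥ a) for a ≥ 0. Since B_t ~ N(0, t), P(B_t ≥ 3.13) = 1 − Φ(3.13/√t) = 1 − Φ(3.13/√19.26) = 1 − Φ(0.7132). So
  P(M_{19.26} ≥ 3.13) = 2(1 − Φ(0.7132)) ≈ 0.4757.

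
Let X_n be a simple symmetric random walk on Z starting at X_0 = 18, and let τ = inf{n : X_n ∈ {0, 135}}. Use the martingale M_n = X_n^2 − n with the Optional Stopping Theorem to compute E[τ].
E[τ] = 2106

M_n = X_n^2 − n is a martingale (since E[X_{n+1}^2 | F_n] = X_n^2 + 1). By OST (τ has finite mean in a bounded region), E[M_τ] = E[M_0] = X_0^2 − 0 = 18^2 = 324. Also E[M_τ] = E[X_τ^2] − E[τ]. The walk exits at 0 or 135, with P(hit 135 first) = 18/135, so E[X_τ^2] = 135^2 · 18/135 + 0 = 2430. Thus E[τ] = E[X_τ^2] − E[M_τ] = 2430 − 324 = 2106 = 18(135 − 18) = 2106.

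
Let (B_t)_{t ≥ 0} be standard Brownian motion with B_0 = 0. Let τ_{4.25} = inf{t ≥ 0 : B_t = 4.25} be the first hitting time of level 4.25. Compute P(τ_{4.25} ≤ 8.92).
P(τ_{4.25} ≤ 8.92) = 2(1 − Φ(4.25/√8.92)) = 2(1 − Φ(1.4230)) ≈ 0.1547

By the reflection principle for standard BM, P(τ_b ≤ t) = 2 · P(B_t ≥ b). Since B_t ~ N(0, t), P(B_t ≥ 4.25) = 1 − Φ(4.25/√t) = 1 − Φ(4.25/√8.92) = 1 − Φ(1.4230) ≈ 0.07737. Doubling: P(τ_{4.25} ≤ 8.92) ≈ 2 · 0.07737 = 0.15474 ≈ 0.1547.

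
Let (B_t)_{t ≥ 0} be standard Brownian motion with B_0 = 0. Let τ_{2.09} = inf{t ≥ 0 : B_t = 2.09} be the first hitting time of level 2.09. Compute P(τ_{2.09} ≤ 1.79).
P(τ_{2.09} ≤ 1.79) = 2(1 − Φ(2.09/√1.79)) = 2(1 − Φ(1.5621)) ≈ 0.1183

By the reflection principle for standard BM, P(τ_b ≤ t) = 2 · P(B_t ≥ b). Since B_t ~ N(0, t), P(B_t ≥ 2.09) = 1 − Φ(2.09/√t) = 1 − Φ(2.09/√1.79) = 1 − Φ(1.5621) ≈ 0.05913. Doubling: P(τ_{2.09} ≤ 1.79) ≈ 2 · 0.05913 = 0.11826 ≈ 0.1183.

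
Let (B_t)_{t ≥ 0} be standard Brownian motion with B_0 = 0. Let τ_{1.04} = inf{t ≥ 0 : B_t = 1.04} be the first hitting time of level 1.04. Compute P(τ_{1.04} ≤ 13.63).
P(τ_{1.04} ≤ 13.63) = 2(1 − Φ(1.04/√13.63)) = 2(1 − Φ(0.2817)) ≈ 0.7782

By the reflection principle for standard BM, P(τ_b ≤ t) = 2 · P(B_t ≥ b). Since B_t ~ N(0, t), P(B_t ≥ 1.04) = 1 − Φ(1.04/√t) = 1 − Φ(1.04/√13.63) = 1 − Φ(0.2817) ≈ 0.38909. Doubling: P(τ_{1.04} ≤ 13.63) ≈ 2 · 0.38909 = 0.77818 ≈ 0.7782.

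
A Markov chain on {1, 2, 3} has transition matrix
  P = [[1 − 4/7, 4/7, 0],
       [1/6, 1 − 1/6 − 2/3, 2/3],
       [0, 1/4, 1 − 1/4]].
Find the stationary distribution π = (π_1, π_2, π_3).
π = (7/95, 24/95, 64/95)

This is a birth-death chain on three states, which satisfies detailed balance: π_1 · P_{12} = π_2 · P_{21} and π_2 · P_{23} = π_3 · P_{32}.
From π_1 · 4/7 = π_2 · 1/6: π_2/π_1 = (4/7)/(1/6) = 24/7.
From π_2 · 2/3 = π_3 · 1/4: π_3/π_2 = (2/3)/(1/4) = 8/3.
Take π_1 proportional to 1; then unnormalized π = (1, 24/7, 64/7). Normalize by dividing by the sum 95/7:
  π = (7/95, 24/95, 64/95).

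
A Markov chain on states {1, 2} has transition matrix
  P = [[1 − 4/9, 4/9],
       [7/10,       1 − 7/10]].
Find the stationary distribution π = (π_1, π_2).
π_1 = 63/103, π_2 = 40/103

Solve πP = π with π_1 + π_2 = 1. From πP = π: π_1 · (1 − 4/9) + π_2 · 7/10 = π_1 ⇒ π_2 · 7/10 = π_1 · 4/9 ⇒ π_2/π_1 = (4/9)/(7/10) = 40/63. Together with π_1 + π_2 = 1:
  π_1 = (7/10)/(4/9 + 7/10) = (7/10)/(103/90) = 63/103,
  π_2 = (4/9)/(4/9 + 7/10) = (4/9)/(103/90) = 40/103.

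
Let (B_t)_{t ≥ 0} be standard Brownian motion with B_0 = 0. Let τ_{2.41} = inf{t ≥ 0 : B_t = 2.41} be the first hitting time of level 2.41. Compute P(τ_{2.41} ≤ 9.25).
P(τ_{2.41} ≤ 9.25) = 2(1 − Φ(2.41/√9.25)) = 2(1 − Φ(0.7924)) ≈ 0.4281

By the reflection principle for standard BM, P(τ_b ≤ t) = 2 · P(B_t ≥ b). Since B_t ~ N(0, t), P(B_t ≥ 2.41) = 1 − Φ(2.41/√t) = 1 − Φ(2.41/√9.25) = 1 − Φ(0.7924) ≈ 0.21406. Doubling: P(τ_{2.41} ≤ 9.25) ≈ 2 · 0.21406 = 0.42812 ≈ 0.4281.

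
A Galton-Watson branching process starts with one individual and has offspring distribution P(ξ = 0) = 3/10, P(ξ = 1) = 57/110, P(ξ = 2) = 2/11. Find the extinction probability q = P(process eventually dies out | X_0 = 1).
q = 1

Mean offspring μ = 0·3/10 + 1·57/110 + 2·2/11 = 97/110 ≤ 1. For μ ≤ 1 with offspring not concentrated at 1, the Galton-Watson process goes extinct almost surely, so q = 1.
(Algebraic check: The pgf is f(s) = 3/10 + 57/110·s + 2/11·s². The extinction probability q is the smallest fixed point of f in [0, 1]. Setting s = f(s):
  2/11·s² + (57/110 − 1)·s + 3/10 = 0
  2/11·s² − (3/10 + 2/11)·s + 3/10 = 0
which factors as (s − 1)·(2/11·s − 3/10) = 0, giving roots s = 1 and s = (3/10)/(2/11) = 33/20. Since 33/20 ≥ 1, the smallest root in [0, 1] is s = 1.)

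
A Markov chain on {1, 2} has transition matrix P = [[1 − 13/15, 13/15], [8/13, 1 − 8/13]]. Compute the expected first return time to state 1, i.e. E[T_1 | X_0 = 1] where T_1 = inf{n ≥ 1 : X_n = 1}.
E[T_1 | X_0 = 1] = 1/π_1 = 289/120

For an irreducible recurrent Markov chain with stationary distribution π, E[T_i | X_0 = i] = 1/π_i (Kac's formula). Here π_1 = (8/13)/(13/15 + 8/13) = (8/13)/(289/195) = 120/289, so E[T_1 | X_0 = 1] = 1/π_1 = (13/15 + 8/13)/(8/13) = (289/195)/(8/13) = 289/120.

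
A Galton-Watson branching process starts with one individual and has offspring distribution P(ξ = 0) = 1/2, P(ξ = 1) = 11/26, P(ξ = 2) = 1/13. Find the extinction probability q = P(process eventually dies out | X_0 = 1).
q = 1

Mean offspring μ = 0·1/2 + 1·11/26 + 2·1/13 = 15/26 ≤ 1. For μ ≤ 1 with offspring not concentrated at 1, the Galton-Watson process goes extinct almost surely, so q = 1.
(Algebraic check: The pgf is f(s) = 1/2 + 11/26·s + 1/13·s². The extinction probability q is the smallest fixed point of f in [0, 1]. Setting s = f(s):
  1/13·s² + (11/26 − 1)·s + 1/2 = 0
  1/13·s² − (1/2 + 1/13)·s + 1/2 = 0
which factors as (s − 1)·(1/13·s − 1/2) = 0, giving roots s = 1 and s = (1/2)/(1/13) = 13/2. Since 13/2 ≥ 1, the smallest root in [0, 1] is s = 1.)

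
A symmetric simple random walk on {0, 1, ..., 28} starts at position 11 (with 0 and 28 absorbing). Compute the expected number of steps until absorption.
E[τ | X_0 = 11] = 187

Let v_k = E[τ | X_0 = k]. Boundary: v_0 = v_28 = 0. Recurrence: v_k = 1 + (v_{k-1} + v_{k+1})/2 for 1 ≤ k ≤ 27. The particular solution to v_k − (v_{k-1} + v_{k+1})/2 = 1 is v_k = −k^2. Adding homogeneous solution A + B k and matching boundaries gives v_k = k (28 − k). Substituting k = 11: v_11 = 11 · 17 = 187.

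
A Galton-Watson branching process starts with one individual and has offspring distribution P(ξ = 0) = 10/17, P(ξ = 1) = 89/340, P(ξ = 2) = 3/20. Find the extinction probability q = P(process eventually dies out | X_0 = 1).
q = 1

Mean offspring μ = 0·10/17 + 1·89/340 + 2·3/20 = 191/340 ≤ 1. For μ ≤ 1 with offspring not concentrated at 1, the Galton-Watson process goes extinct almost surely, so q = 1.
(Algebraic check: The pgf is f(s) = 10/17 + 89/340·s + 3/20·s². The extinction probability q is the smallest fixed point of f in [0, 1]. Setting s = f(s):
  3/20·s² + (89/340 − 1)·s + 10/17 = 0
  3/20·s² − (10/17 + 3/20)·s + 10/17 = 0
which factors as (s − 1)·(3/20·s − 10/17) = 0, giving roots s = 1 and s = (10/17)/(3/20) = 200/51. Since 200/51 ≥ 1, the smallest root in [0, 1] is s = 1.)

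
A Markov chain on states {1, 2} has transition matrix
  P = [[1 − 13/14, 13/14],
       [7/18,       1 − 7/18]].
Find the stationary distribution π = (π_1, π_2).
π_1 = 49/166, π_2 = 117/166

Solve πP = π with π_1 + π_2 = 1. From πP = π: π_1 · (1 − 13/14) + π_2 · 7/18 = π_1 ⇒ π_2 · 7/18 = π_1 · 13/14 ⇒ π_2/π_1 = (13/14)/(7/18) = 117/49. Together with π_1 + π_2 = 1:
  π_1 = (7/18)/(13/14 + 7/18) = (7/18)/(83/63) = 49/166,
  π_2 = (13/14)/(13/14 + 7/18) = (13/14)/(83/63) = 117/166.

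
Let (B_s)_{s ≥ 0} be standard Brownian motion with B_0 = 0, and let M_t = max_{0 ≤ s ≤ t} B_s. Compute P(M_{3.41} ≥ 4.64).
P(M_{3.41} ≥ 4.64) = 2·P(B_{3.41} ≥ 4.64) = 2(1 − Φ(4.64/√3.41)) ≈ 0.0120

By the reflection principle for Brownian motion, P(M_t ≥ a) = 2 · P(B_t ≥ a) for a ≥ 0. Since B_t ~ N(0, t), P(B_t ≥ 4.64) = 1 − Φ(4.64/√t) = 1 − Φ(4.64/√3.41) = 1 − Φ(2.5127). So
  P(M_{3.41} ≥ 4.64) = 2(1 − Φ(2.5127)) ≈ 0.0120.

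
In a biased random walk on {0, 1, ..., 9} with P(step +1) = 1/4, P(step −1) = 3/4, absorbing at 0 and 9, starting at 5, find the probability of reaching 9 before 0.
P(hit 9 before 0) = (1 − (3)^5) / (1 − (3)^9) = 121/9841

Let u_k denote P(reach 9 before 0 | start at k). Boundary: u_0 = 0, u_9 = 1. Recurrence: u_k = 1/4·u_{k+1} + 3/4·u_{k-1} for 1 ≤ k ≤ 8. Try u_k = A + B·r^k with r = q/p = (3/4)/(1/4) = 3. Substitution satisfies the recurrence; boundary conditions give:
  u_k = (1 − r^k) / (1 − r^N) = (1 − (3)^5) / (1 − (3)^9) = 121/9841.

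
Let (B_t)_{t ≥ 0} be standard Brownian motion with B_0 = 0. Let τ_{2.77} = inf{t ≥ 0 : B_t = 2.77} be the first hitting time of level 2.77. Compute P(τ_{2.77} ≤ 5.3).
P(τ_{2.77} ≤ 5.3) = 2(1 − Φ(2.77/√5.3)) = 2(1 − Φ(1.2032)) ≈ 0.2289

By the reflection principle for standard BM, P(τ_b ≤ t) = 2 · P(B_t ≥ b). Since B_t ~ N(0, t), P(B_t ≥ 2.77) = 1 − Φ(2.77/√t) = 1 − Φ(2.77/√5.3) = 1 − Φ(1.2032) ≈ 0.11445. Doubling: P(τ_{2.77} ≤ 5.3) ≈ 2 · 0.11445 = 0.22890 ≈ 0.2289.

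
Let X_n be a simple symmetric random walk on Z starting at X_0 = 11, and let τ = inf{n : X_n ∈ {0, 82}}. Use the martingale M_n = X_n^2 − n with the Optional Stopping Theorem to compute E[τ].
E[τ] = 781

M_n = X_n^2 − n is a martingale (since E[X_{n+1}^2 | F_n] = X_n^2 + 1). By OST (τ has finite mean in a bounded region), E[M_τ] = E[M_0] = X_0^2 − 0 = 11^2 = 121. Also E[M_τ] = E[X_τ^2] − E[τ]. The walk exits at 0 or 82, with P(hit 82 first) = 11/82, so E[X_τ^2] = 82^2 · 11/82 + 0 = 902. Thus E[τ] = E[X_τ^2] − E[M_τ] = 902 − 121 = 781 = 11(82 − 11) = 781.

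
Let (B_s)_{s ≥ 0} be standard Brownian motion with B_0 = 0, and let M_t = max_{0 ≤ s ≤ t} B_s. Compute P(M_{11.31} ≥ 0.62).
P(M_{11.31} ≥ 0.62) = 2·P(B_{11.31} ≥ 0.62) = 2(1 − Φ(0.62/√11.31)) ≈ 0.8537

By the reflection principle for Brownian motion, P(M_t ≥ a) = 2 · P(B_t ≥ a) for a ≥ 0. Since B_t ~ N(0, t), P(B_t ≥ 0.62) = 1 − Φ(0.62/√t) = 1 − Φ(0.62/√11.31) = 1 − Φ(0.1844). So
  P(M_{11.31} ≥ 0.62) = 2(1 − Φ(0.1844)) ≈ 0.8537.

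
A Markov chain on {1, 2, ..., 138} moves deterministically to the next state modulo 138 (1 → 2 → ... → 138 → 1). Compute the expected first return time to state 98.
E[T_98 | X_0 = 98] = 138

The chain cycles deterministically, so starting at state 98 it returns in exactly 138 steps. Equivalently, the stationary distribution is uniform π_j = 1/138 for every state j, so by Kac's formula E[T_98] = 1/π_98 = 138.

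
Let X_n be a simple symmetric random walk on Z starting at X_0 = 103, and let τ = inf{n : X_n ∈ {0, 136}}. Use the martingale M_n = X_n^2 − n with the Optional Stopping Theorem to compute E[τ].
E[τ] = 3399

M_n = X_n^2 − n is a martingale (since E[X_{n+1}^2 | F_n] = X_n^2 + 1). By OST (τ has finite mean in a bounded region), E[M_τ] = E[M_0] = X_0^2 − 0 = 103^2 = 10609. Also E[M_τ] = E[X_τ^2] − E[τ]. The walk exits at 0 or 136, with P(hit 136 first) = 103/136, so E[X_τ^2] = 136^2 · 103/136 + 0 = 14008. Thus E[τ] = E[X_τ^2] − E[M_τ] = 14008 − 10609 = 3399 = 103(136 − 103) = 3399.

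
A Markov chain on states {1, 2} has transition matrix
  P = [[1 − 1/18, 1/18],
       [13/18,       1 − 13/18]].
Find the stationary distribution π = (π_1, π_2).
π_1 = 13/14, π_2 = 1/14

Solve πP = π with π_1 + π_2 = 1. From πP = π: π_1 · (1 − 1/18) + π_2 · 13/18 = π_1 ⇒ π_2 · 13/18 = π_1 · 1/18 ⇒ π_2/π_1 = (1/18)/(13/18) = 1/13. Together with π_1 + π_2 = 1:
  π_1 = (13/18)/(1/18 + 13/18) = (13/18)/(7/9) = 13/14,
  π_2 = (1/18)/(1/18 + 13/18) = (1/18)/(7/9) = 1/14.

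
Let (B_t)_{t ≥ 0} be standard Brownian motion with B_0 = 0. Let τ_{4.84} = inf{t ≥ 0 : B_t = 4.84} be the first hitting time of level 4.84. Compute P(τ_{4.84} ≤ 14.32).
P(τ_{4.84} ≤ 14.32) = 2(1 − Φ(4.84/√14.32)) = 2(1 − Φ(1.2790)) ≈ 0.2009

By the reflection principle for standard BM, P(τ_b ≤ t) = 2 · P(B_t ≥ b). Since B_t ~ N(0, t), P(B_t ≥ 4.84) = 1 − Φ(4.84/√t) = 1 − Φ(4.84/√14.32) = 1 − Φ(1.2790) ≈ 0.10045. Doubling: P(τ_{4.84} ≤ 14.32) ≈ 2 · 0.10045 = 0.20090 ≈ 0.2009.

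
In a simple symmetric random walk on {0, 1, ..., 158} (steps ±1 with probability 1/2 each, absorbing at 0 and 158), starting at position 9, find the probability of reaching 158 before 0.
P(hit 158 before 0) = 9/158

Let u_k = P(hit 158 before 0 | start at k). Then u_0 = 0, u_158 = 1, and u_k = u_{k-1}/2 + u_{k+1}/2 for 1 ≤ k ≤ 157. This harmonic recurrence is solved by u_k = k/158, giving u_9 = 9/158.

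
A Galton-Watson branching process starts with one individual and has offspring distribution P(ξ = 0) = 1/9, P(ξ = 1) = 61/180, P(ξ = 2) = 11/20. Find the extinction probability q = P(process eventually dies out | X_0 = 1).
q = 20/99

The pgf is f(s) = 1/9 + 61/180·s + 11/20·s². The extinction probability q is the smallest fixed point of f in [0, 1]. Setting s = f(s):
  11/20·s² + (61/180 − 1)·s + 1/9 = 0
  11/20·s² − (1/9 + 11/20)·s + 1/9 = 0
which factors as (s − 1)·(11/20·s − 1/9) = 0, giving roots s = 1 and s = (1/9)/(11/20) = 20/99.
Mean offspring μ = 61/180 + 2·11/20 = 259/180 > 1 (supercritical), so q < 1. The extinction probability is the smaller root: q = (1/9)/(11/20) = 20/99.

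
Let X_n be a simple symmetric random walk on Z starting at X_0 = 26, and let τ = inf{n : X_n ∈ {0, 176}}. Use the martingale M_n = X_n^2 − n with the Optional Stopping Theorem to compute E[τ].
E[τ] = 3900

M_n = X_n^2 − n is a martingale (since E[X_{n+1}^2 | F_n] = X_n^2 + 1). By OST (τ has finite mean in a bounded region), E[M_τ] = E[M_0] = X_0^2 − 0 = 26^2 = 676. Also E[M_τ] = E[X_τ^2] − E[τ]. The walk exits at 0 or 176, with P(hit 176 first) = 26/176, so E[X_τ^2] = 176^2 · 26/176 + 0 = 4576. Thus E[τ] = E[X_τ^2] − E[M_τ] = 4576 − 676 = 3900 = 26(176 − 26) = 3900.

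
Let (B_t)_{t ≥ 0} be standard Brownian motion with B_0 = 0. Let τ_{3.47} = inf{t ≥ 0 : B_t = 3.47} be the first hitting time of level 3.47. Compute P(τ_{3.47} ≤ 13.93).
P(τ_{3.47} ≤ 13.93) = 2(1 − Φ(3.47/√13.93)) = 2(1 − Φ(0.9297)) ≈ 0.3525

By the reflection principle for standard BM, P(τ_b ≤ t) = 2 · P(B_t ≥ b). Since B_t ~ N(0, t), P(B_t ≥ 3.47) = 1 − Φ(3.47/√t) = 1 − Φ(3.47/√13.93) = 1 − Φ(0.9297) ≈ 0.17626. Doubling: P(τ_{3.47} ≤ 13.93) ≈ 2 · 0.17626 = 0.35252 ≈ 0.3525.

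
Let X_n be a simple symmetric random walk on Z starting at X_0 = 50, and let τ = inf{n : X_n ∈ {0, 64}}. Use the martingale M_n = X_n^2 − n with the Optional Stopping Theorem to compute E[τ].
E[τ] = 700

M_n = X_n^2 − n is a martingale (since E[X_{n+1}^2 | F_n] = X_n^2 + 1). By OST (τ has finite mean in a bounded region), E[M_τ] = E[M_0] = X_0^2 − 0 = 50^2 = 2500. Also E[M_τ] = E[X_τ^2] − E[τ]. The walk exits at 0 or 64, with P(hit 64 first) = 50/64, so E[X_τ^2] = 64^2 · 50/64 + 0 = 3200. Thus E[τ] = E[X_τ^2] − E[M_τ] = 3200 − 2500 = 700 = 50(64 − 50) = 700.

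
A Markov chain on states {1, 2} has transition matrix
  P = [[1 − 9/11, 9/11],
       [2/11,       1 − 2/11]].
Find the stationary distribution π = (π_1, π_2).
π_1 = 2/11, π_2 = 9/11

Solve πP = π with π_1 + π_2 = 1. From πP = π: π_1 · (1 − 9/11) + π_2 · 2/11 = π_1 ⇒ π_2 · 2/11 = π_1 · 9/11 ⇒ π_2/π_1 = (9/11)/(2/11) = 9/2. Together with π_1 + π_2 = 1:
  π_1 = (2/11)/(9/11 + 2/11) = (2/11)/(1) = 2/11,
  π_2 = (9/11)/(9/11 + 2/11) = (9/11)/(1) = 9/11.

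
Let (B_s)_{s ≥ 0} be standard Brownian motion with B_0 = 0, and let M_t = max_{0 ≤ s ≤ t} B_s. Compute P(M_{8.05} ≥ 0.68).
P(M_{8.05} ≥ 0.68) = 2·P(B_{8.05} ≥ 0.68) = 2(1 − Φ(0.68/√8.05)) ≈ 0.8106

By the reflection principle for Brownian motion, P(M_t ≥ a) = 2 · P(B_t ≥ a) for a ≥ 0. Since B_t ~ N(0, t), P(B_t ≥ 0.68) = 1 − Φ(0.68/√t) = 1 − Φ(0.68/√8.05) = 1 − Φ(0.2397). So
  P(M_{8.05} ≥ 0.68) = 2(1 − Φ(0.2397)) ≈ 0.8106.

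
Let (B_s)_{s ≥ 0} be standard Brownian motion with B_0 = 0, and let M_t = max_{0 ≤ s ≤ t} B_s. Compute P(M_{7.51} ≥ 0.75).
P(M_{7.51} ≥ 0.75) = 2·P(B_{7.51} ≥ 0.75) = 2(1 − Φ(0.75/√7.51)) ≈ 0.7843

By the reflection principle for Brownian motion, P(M_t ≥ a) = 2 · P(B_t ≥ a) for a ≥ 0. Since B_t ~ N(0, t), P(B_t ≥ 0.75) = 1 − Φ(0.75/√t) = 1 − Φ(0.75/√7.51) = 1 − Φ(0.2737). So
  P(M_{7.51} ≥ 0.75) = 2(1 − Φ(0.2737)) ≈ 0.7843.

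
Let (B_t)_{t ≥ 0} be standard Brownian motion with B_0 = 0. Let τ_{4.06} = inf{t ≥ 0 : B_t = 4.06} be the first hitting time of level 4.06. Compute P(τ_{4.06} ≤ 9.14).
P(τ_{4.06} ≤ 9.14) = 2(1 − Φ(4.06/√9.14)) = 2(1 − Φ(1.3429)) ≈ 0.1793

By the reflection principle for standard BM, P(τ_b ≤ t) = 2 · P(B_t ≥ b). Since B_t ~ N(0, t), P(B_t ≥ 4.06) = 1 − Φ(4.06/√t) = 1 − Φ(4.06/√9.14) = 1 − Φ(1.3429) ≈ 0.08965. Doubling: P(τ_{4.06} ≤ 9.14) ≈ 2 · 0.08965 = 0.17930 ≈ 0.1793.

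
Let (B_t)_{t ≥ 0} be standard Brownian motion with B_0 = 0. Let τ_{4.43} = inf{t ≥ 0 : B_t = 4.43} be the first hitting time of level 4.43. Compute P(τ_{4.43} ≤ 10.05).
P(τ_{4.43} ≤ 10.05) = 2(1 − Φ(4.43/√10.05)) = 2(1 − Φ(1.3974)) ≈ 0.1623

By the reflection principle for standard BM, P(τ_b ≤ t) = 2 · P(B_t ≥ b). Since B_t ~ N(0, t), P(B_t ≥ 4.43) = 1 − Φ(4.43/√t) = 1 − Φ(4.43/√10.05) = 1 − Φ(1.3974) ≈ 0.08115. Doubling: P(τ_{4.43} ≤ 10.05) ≈ 2 · 0.08115 = 0.16230 ≈ 0.1623.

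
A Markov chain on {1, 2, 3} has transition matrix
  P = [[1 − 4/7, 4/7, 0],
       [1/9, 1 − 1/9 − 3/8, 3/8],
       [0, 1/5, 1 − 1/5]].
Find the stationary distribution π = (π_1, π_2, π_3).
π = (14/221, 72/221, 135/221)

This is a birth-death chain on three states, which satisfies detailed balance: π_1 · P_{12} = π_2 · P_{21} and π_2 · P_{23} = π_3 · P_{32}.
From π_1 · 4/7 = π_2 · 1/9: π_2/π_1 = (4/7)/(1/9) = 36/7.
From π_2 · 3/8 = π_3 · 1/5: π_3/π_2 = (3/8)/(1/5) = 15/8.
Take π_1 proportional to 1; then unnormalized π = (1, 36/7, 135/14). Normalize by dividing by the sum 221/14:
  π = (14/221, 72/221, 135/221).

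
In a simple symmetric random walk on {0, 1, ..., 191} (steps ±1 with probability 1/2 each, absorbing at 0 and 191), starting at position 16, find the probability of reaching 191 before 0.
P(hit 191 before 0) = 16/191

Let u_k = P(hit 191 before 0 | start at k). Then u_0 = 0, u_191 = 1, and u_k = u_{k-1}/2 + u_{k+1}/2 for 1 ≤ k ≤ 190. This harmonic recurrence is solved by u_k = k/191, giving u_16 = 16/191.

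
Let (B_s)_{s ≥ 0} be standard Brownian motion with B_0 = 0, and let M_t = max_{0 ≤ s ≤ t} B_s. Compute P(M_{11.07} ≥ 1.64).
P(M_{11.07} ≥ 1.64) = 2·P(B_{11.07} ≥ 1.64) = 2(1 − Φ(1.64/√11.07)) ≈ 0.6221

By the reflection principle for Brownian motion, P(M_t ≥ a) = 2 · P(B_t ≥ a) for a ≥ 0. Since B_t ~ N(0, t), P(B_t ≥ 1.64) = 1 − Φ(1.64/√t) = 1 − Φ(1.64/√11.07) = 1 − Φ(0.4929). So
  P(M_{11.07} ≥ 1.64) = 2(1 − Φ(0.4929)) ≈ 0.6221.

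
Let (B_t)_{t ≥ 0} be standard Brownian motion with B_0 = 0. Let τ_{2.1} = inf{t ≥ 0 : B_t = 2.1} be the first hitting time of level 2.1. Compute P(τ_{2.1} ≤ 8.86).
P(τ_{2.1} ≤ 8.86) = 2(1 − Φ(2.1/√8.86)) = 2(1 − Φ(0.7055)) ≈ 0.4805

By the reflection principle for standard BM, P(τ_b ≤ t) = 2 · P(B_t ≥ b). Since B_t ~ N(0, t), P(B_t ≥ 2.1) = 1 − Φ(2.1/√t) = 1 − Φ(2.1/√8.86) = 1 − Φ(0.7055) ≈ 0.24025. Doubling: P(τ_{2.1} ≤ 8.86) ≈ 2 · 0.24025 = 0.48050 ≈ 0.4805.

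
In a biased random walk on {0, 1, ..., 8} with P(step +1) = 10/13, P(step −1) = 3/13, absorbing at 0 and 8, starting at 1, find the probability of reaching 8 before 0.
P(hit 8 before 0) = (1 − (3/10)^1) / (1 − (3/10)^8) = 10000000/14284777

Let u_k denote P(reach 8 before 0 | start at k). Boundary: u_0 = 0, u_8 = 1. Recurrence: u_k = 10/13·u_{k+1} + 3/13·u_{k-1} for 1 ≤ k ≤ 7. Try u_k = A + B·r^k with r = q/p = (3/13)/(10/13) = 3/10. Substitution satisfies the recurrence; boundary conditions give:
  u_k = (1 − r^k) / (1 − r^N) = (1 − (3/10)^1) / (1 − (3/10)^8) = 10000000/14284777.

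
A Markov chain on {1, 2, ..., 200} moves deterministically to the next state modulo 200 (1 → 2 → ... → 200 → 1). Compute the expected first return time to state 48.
E[T_48 | X_0 = 48] = 200

The chain cycles deterministically, so starting at state 48 it returns in exactly 200 steps. Equivalently, the stationary distribution is uniform π_j = 1/200 for every state j, so by Kac's formula E[T_48] = 1/π_48 = 200.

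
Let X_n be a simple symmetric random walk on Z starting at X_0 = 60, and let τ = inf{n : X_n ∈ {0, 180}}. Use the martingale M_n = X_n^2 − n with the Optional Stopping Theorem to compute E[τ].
E[τ] = 7200

M_n = X_n^2 − n is a martingale (since E[X_{n+1}^2 | F_n] = X_n^2 + 1). By OST (τ has finite mean in a bounded region), E[M_τ] = E[M_0] = X_0^2 − 0 = 60^2 = 3600. Also E[M_τ] = E[X_τ^2] − E[τ]. The walk exits at 0 or 180, with P(hit 180 first) = 60/180, so E[X_τ^2] = 180^2 · 60/180 + 0 = 10800. Thus E[τ] = E[X_τ^2] − E[M_τ] = 10800 − 3600 = 7200 = 60(180 − 60) = 7200.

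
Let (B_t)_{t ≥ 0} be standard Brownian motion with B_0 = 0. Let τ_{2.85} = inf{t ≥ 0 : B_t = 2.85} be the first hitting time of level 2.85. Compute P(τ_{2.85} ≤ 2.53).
P(τ_{2.85} ≤ 2.53) = 2(1 − Φ(2.85/√2.53)) = 2(1 − Φ(1.7918)) ≈ 0.0732

By the reflection principle for standard BM, P(τ_b ≤ t) = 2 · P(B_t ≥ b). Since B_t ~ N(0, t), P(B_t ≥ 2.85) = 1 − Φ(2.85/√t) = 1 − Φ(2.85/√2.53) = 1 − Φ(1.7918) ≈ 0.03658. Doubling: P(τ_{2.85} ≤ 2.53) ≈ 2 · 0.03658 = 0.07316 ≈ 0.0732.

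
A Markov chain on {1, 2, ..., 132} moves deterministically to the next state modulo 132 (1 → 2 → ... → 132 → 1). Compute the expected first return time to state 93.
E[T_93 | X_0 = 93] = 132

The chain cycles deterministically, so starting at state 93 it returns in exactly 132 steps. Equivalently, the stationary distribution is uniform π_j = 1/132 for every state j, so by Kac's formula E[T_93] = 1/π_93 = 132.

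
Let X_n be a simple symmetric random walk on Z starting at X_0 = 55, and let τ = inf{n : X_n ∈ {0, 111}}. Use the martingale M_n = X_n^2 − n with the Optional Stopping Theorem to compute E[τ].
E[τ] = 3080

M_n = X_n^2 − n is a martingale (since E[X_{n+1}^2 | F_n] = X_n^2 + 1). By OST (τ has finite mean in a bounded region), E[M_τ] = E[M_0] = X_0^2 − 0 = 55^2 = 3025. Also E[M_τ] = E[X_τ^2] − E[τ]. The walk exits at 0 or 111, with P(hit 111 first) = 55/111, so E[X_τ^2] = 111^2 · 55/111 + 0 = 6105. Thus E[τ] = E[X_τ^2] − E[M_τ] = 6105 − 3025 = 3080 = 55(111 − 55) = 3080.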